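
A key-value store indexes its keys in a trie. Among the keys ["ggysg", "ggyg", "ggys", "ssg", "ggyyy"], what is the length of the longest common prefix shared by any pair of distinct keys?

4

Look for the deepest trie node that still has at least two words in its subtree.
"ggys" and "ggysg" agree on "ggys" (4 characters) before diverging; nothing deeper is shared.
Longest shared-prefix length: 4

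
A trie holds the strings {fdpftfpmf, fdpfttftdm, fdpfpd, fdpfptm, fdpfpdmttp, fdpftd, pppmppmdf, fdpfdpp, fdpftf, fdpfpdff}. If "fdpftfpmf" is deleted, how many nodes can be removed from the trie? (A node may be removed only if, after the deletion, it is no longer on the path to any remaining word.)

3

Walk "fdpftfpmf" from the leaf back toward the root, removing each node that no remaining word uses.
The suffix "pmf" (3 nodes) is used only by "fdpftfpmf"; "fdpftf" is itself a stored word, so pruning stops there.
Nodes removed: 3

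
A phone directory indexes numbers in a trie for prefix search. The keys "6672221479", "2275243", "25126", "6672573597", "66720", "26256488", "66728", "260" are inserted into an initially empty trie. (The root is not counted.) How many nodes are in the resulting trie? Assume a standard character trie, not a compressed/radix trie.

37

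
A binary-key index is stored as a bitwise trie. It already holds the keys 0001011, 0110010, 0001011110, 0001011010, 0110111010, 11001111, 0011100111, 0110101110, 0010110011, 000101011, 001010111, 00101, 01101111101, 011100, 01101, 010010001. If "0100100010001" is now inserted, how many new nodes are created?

Walking "0100100010001" from the root, the first 9 characters ("010010001") follow existing edges; "0" is the first miss.
New nodes needed: |"0100100010001"| − 9 = 13 − 9 = 4.

4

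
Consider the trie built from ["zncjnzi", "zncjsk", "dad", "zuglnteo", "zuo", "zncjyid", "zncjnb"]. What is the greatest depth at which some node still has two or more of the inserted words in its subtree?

Look for the deepest trie node that still has at least two words in its subtree.
"zncjnb" and "zncjnzi" agree on "zncjn" (5 characters) before diverging; nothing deeper is shared.
Longest shared-prefix length: 5

5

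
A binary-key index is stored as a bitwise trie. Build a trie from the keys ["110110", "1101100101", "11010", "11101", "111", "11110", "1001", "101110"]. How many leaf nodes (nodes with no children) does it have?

Leaves are exactly the stored words that no other stored word extends.
Those words: "1001", "101110", "11010", "1101100101", "11101", "11110"
Leaf count: 6

6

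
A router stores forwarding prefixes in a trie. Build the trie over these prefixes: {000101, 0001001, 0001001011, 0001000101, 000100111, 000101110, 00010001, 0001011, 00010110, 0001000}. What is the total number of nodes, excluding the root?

21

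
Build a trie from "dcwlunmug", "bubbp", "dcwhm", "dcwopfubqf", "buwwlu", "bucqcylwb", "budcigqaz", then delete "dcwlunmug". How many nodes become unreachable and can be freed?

6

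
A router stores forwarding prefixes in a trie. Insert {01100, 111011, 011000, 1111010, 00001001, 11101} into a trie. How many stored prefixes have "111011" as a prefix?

Walk to "111011"; the words in its subtree are exactly those with that prefix.
Matches: "111011"
Count: 1

1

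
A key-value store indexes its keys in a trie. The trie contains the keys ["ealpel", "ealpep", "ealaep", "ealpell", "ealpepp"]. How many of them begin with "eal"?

Walk to "eal"; the words in its subtree are exactly those with that prefix.
Matches: "ealaep", "ealpel", "ealpell", "ealpep", "ealpepp"
Count: 5

5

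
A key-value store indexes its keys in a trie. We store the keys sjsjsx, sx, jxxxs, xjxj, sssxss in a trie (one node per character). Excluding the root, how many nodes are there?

Insert word by word; a character creates a node only if that edge doesn't already exist:
  "sjsjsx" → 6 new (s, j, s, j, s, x)
  "sx" → prefix "s" already present; 1 new (x)
  "jxxxs" → 5 new (j, x, x, x, s)
  "xjxj" → 4 new (x, j, x, j)
  "sssxss" → prefix "s" already present; 5 new (s, s, x, s, s)
Total nodes = 6 + 1 + 5 + 4 + 5 = 21

21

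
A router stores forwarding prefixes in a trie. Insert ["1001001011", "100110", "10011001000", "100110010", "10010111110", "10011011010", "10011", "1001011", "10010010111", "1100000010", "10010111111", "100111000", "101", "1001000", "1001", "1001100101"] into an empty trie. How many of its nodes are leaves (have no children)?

Leaves are exactly the stored words that no other stored word extends.
Those words: "1001000", "10010010111", "10010111110", "10010111111", "10011001000", "1001100101", "10011011010", "100111000", "101", "1100000010"
Leaf count: 10

10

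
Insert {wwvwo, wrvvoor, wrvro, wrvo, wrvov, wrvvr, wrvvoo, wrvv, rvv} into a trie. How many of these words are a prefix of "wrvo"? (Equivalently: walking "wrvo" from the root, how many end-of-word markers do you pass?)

Traverse "wrvo" character by character; count nodes along the way that are marked as word ends.
Prefixes of the query that are stored words: "wrvo"
Count: 1

1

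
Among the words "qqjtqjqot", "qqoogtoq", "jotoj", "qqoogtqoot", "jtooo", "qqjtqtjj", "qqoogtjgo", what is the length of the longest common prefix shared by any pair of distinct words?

6

Equivalently: take the maximum, over all pairs, of their longest common prefix length.
"qqoogtjgo" and "qqoogtoq" agree on "qqoogt" (6 characters) before diverging; nothing deeper is shared.
Longest shared-prefix length: 6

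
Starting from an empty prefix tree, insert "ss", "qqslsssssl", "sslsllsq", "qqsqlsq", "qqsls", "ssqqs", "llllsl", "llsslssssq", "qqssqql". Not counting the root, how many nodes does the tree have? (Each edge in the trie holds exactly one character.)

Insert word by word; a character creates a node only if that edge doesn't already exist:
  "ss" → 2 new (s, s)
  "qqslsssssl" → 10 new (q, q, s, l, s, s, s, s, s, l)
  "sslsllsq" → prefix "ss" already present; 6 new (l, s, l, l, s, q)
  "qqsqlsq" → prefix "qqs" already present; 4 new (q, l, s, q)
  "qqsls" → prefix "qqsls" already present; 0 new (none)
  "ssqqs" → prefix "ss" already present; 3 new (q, q, s)
  "llllsl" → 6 new (l, l, l, l, s, l)
  "llsslssssq" → prefix "ll" already present; 8 new (s, s, l, s, s, s, s, q)
  "qqssqql" → prefix "qqs" already present; 4 new (s, q, q, l)
Total nodes = 2 + 10 + 6 + 4 + 0 + 3 + 6 + 8 + 4 = 43

43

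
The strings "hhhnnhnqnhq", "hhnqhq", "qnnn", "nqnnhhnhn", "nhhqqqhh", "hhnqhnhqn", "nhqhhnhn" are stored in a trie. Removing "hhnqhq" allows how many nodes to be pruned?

1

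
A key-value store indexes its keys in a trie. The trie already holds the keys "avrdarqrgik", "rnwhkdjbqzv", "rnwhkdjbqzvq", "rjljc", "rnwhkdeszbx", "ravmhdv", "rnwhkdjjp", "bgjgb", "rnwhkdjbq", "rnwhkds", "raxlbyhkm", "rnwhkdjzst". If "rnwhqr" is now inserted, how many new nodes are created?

2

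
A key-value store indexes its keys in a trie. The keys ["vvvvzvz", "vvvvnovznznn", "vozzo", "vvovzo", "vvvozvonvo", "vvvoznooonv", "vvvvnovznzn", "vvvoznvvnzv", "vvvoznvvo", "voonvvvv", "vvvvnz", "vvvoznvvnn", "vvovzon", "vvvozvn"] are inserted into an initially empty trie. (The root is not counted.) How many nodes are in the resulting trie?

Insert word by word; a character creates a node only if that edge doesn't already exist:
  "vvvvzvz" → 7 new (v, v, v, v, z, v, z)
  "vvvvnovznznn" → prefix "vvvv" already present; 8 new (n, o, v, z, n, z, n, n)
  "vozzo" → prefix "v" already present; 4 new (o, z, z, o)
  "vvovzo" → prefix "vv" already present; 4 new (o, v, z, o)
  "vvvozvonvo" → prefix "vvv" already present; 7 new (o, z, v, o, n, v, o)
  "vvvoznooonv" → prefix "vvvoz" already present; 6 new (n, o, o, o, n, v)
  "vvvvnovznzn" → prefix "vvvvnovznzn" already present; 0 new (none)
  "vvvoznvvnzv" → prefix "vvvozn" already present; 5 new (v, v, n, z, v)
  "vvvoznvvo" → prefix "vvvoznvv" already present; 1 new (o)
  "voonvvvv" → prefix "vo" already present; 6 new (o, n, v, v, v, v)
  "vvvvnz" → prefix "vvvvn" already present; 1 new (z)
  "vvvoznvvnn" → prefix "vvvoznvvn" already present; 1 new (n)
  "vvovzon" → prefix "vvovzo" already present; 1 new (n)
  "vvvozvn" → prefix "vvvozv" already present; 1 new (n)
Total nodes = 7 + 8 + 4 + 4 + 7 + 6 + 0 + 5 + 1 + 6 + 1 + 1 + 1 + 1 = 52

52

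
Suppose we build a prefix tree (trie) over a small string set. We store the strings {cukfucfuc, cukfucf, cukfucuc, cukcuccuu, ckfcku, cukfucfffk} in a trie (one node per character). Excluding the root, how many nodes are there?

For each word, the new-node count is its length minus the longest prefix already in the trie:
  "cukfucfuc" → 9 new (c, u, k, f, u, c, f, u, c)
  "cukfucf" → prefix "cukfucf" already present; 0 new (none)
  "cukfucuc" → prefix "cukfuc" already present; 2 new (u, c)
  "cukcuccuu" → prefix "cuk" already present; 6 new (c, u, c, c, u, u)
  "ckfcku" → prefix "c" already present; 5 new (k, f, c, k, u)
  "cukfucfffk" → prefix "cukfucf" already present; 3 new (f, f, k)
Total nodes = 9 + 0 + 2 + 6 + 5 + 3 = 25

25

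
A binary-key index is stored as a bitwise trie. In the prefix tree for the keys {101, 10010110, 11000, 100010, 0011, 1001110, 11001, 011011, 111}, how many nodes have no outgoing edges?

9

Leaves are exactly the stored words that no other stored word extends.
Those words: "0011", "011011", "100010", "10010110", "1001110", "101", "11000", "11001", "111"
Leaf count: 9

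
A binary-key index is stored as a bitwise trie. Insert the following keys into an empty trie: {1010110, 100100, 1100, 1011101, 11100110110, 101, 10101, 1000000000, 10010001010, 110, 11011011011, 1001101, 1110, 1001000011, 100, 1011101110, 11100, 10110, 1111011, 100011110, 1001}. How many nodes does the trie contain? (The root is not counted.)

Trace insertions, counting only characters that open a new branch:
  "1010110" → 7 new (1, 0, 1, 0, 1, 1, 0)
  "100100" → prefix "10" already present; 4 new (0, 1, 0, 0)
  "1100" → prefix "1" already present; 3 new (1, 0, 0)
  "1011101" → prefix "101" already present; 4 new (1, 1, 0, 1)
  "11100110110" → prefix "11" already present; 9 new (1, 0, 0, 1, 1, 0, 1, 1, 0)
  "101" → prefix "101" already present; 0 new (none)
  "10101" → prefix "10101" already present; 0 new (none)
  "1000000000" → prefix "100" already present; 7 new (0, 0, 0, 0, 0, 0, 0)
  "10010001010" → prefix "100100" already present; 5 new (0, 1, 0, 1, 0)
  "110" → prefix "110" already present; 0 new (none)
  "11011011011" → prefix "110" already present; 8 new (1, 1, 0, 1, 1, 0, 1, 1)
  "1001101" → prefix "1001" already present; 3 new (1, 0, 1)
  "1110" → prefix "1110" already present; 0 new (none)
  "1001000011" → prefix "1001000" already present; 3 new (0, 1, 1)
  "100" → prefix "100" already present; 0 new (none)
  "1011101110" → prefix "1011101" already present; 3 new (1, 1, 0)
  "11100" → prefix "11100" already present; 0 new (none)
  "10110" → prefix "1011" already present; 1 new (0)
  "1111011" → prefix "111" already present; 4 new (1, 0, 1, 1)
  "100011110" → prefix "1000" already present; 5 new (1, 1, 1, 1, 0)
  "1001" → prefix "1001" already present; 0 new (none)
Total nodes = 7 + 4 + 3 + 4 + 9 + 0 + 0 + 7 + 5 + 0 + 8 + 3 + 0 + 3 + 0 + 3 + 0 + 1 + 4 + 5 + 0 = 66

66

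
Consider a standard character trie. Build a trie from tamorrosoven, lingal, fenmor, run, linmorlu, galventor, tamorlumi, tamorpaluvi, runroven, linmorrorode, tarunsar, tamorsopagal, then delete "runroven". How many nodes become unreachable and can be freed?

5

A node on "runroven"'s path can go only if nothing else ends at it or branches off below it.
The suffix "roven" (5 nodes) is used only by "runroven"; "run" is itself a stored word, so pruning stops there.
Nodes removed: 5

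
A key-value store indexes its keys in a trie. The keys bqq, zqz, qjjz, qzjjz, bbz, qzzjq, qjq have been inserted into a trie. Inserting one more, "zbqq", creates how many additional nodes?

"z" is already a path in the trie; the remaining "bqq" must be added.
Each of the 3 remaining characters creates one node.

3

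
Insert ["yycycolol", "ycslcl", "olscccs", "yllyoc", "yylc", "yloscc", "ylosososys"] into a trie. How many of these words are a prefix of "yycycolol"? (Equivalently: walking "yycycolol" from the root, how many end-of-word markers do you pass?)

Traverse "yycycolol" character by character; count nodes along the way that are marked as word ends.
Prefixes of the query that are stored words: "yycycolol"
Count: 1

1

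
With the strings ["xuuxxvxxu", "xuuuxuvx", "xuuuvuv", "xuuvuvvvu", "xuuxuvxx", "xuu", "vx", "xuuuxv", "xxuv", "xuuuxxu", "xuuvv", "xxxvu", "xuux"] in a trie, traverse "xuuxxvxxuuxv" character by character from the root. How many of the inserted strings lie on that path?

3

Traverse "xuuxxvxxuuxv" character by character; count nodes along the way that are marked as word ends.
Prefixes of the query that are stored words: "xuu", "xuux", "xuuxxvxxu"
Count: 3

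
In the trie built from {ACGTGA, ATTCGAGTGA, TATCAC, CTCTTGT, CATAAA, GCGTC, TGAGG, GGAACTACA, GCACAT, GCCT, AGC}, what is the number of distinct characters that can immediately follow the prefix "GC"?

3

The children of the "GC" node are the distinct next characters among strings starting with "GC".
Distinct next characters after "GC": A, C, G.
That node has 3 child edges.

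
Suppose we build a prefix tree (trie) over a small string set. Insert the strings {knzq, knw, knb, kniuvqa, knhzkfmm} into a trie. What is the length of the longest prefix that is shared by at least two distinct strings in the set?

2

Look for the deepest trie node that still has at least two words in its subtree.
e.g. "knb" and "knhzkfmm" share the prefix "kn" of length 2; no pair shares a longer one.
Longest shared-prefix length: 2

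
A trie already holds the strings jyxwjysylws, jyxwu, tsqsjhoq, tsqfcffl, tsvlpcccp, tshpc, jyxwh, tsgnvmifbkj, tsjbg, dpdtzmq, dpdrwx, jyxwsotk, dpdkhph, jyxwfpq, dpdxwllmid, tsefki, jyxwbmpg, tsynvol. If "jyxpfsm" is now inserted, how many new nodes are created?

4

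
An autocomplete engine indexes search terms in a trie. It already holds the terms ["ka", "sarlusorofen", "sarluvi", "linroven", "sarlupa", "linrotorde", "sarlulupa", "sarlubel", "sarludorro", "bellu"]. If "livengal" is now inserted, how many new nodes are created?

Walking "livengal" from the root, the first 2 characters ("li") follow existing edges; "v" is the first miss.
New nodes needed: |"livengal"| − 2 = 8 − 2 = 6.

6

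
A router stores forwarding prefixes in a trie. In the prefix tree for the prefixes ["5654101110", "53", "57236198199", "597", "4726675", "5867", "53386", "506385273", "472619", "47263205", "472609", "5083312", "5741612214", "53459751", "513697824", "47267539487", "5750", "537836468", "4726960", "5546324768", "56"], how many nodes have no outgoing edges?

A leaf is a node with no children — equivalently, the end of a word that is not a proper prefix of any other stored word.
Those words: "472609", "472619", "47263205", "4726675", "47267539487", "4726960", "506385273", "5083312", "513697824", "53386", "53459751", "537836468", "5546324768", "5654101110", "57236198199", "5741612214", "5750", "5867", "597"
Leaf count: 19

19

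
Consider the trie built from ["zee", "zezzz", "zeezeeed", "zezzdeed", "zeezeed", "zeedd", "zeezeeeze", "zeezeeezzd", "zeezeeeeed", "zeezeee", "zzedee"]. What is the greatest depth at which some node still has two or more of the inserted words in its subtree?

Equivalently: take the maximum, over all pairs, of their longest common prefix length.
e.g. "zeezeeeze" and "zeezeeezzd" share the prefix "zeezeeez" of length 8; no pair shares a longer one.
Longest shared-prefix length: 8

8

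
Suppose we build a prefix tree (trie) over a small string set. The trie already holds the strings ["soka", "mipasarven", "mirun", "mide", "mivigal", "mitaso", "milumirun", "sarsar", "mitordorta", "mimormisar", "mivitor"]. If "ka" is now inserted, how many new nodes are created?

No existing word starts with "k", so every character of "ka" needs a new node.
2 − 0 = 2 new nodes.

2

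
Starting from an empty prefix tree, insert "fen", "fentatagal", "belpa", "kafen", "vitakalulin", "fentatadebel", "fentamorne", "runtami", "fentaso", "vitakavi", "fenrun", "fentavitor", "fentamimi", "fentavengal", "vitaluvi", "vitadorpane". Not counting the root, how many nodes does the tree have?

Insert word by word; a character creates a node only if that edge doesn't already exist:
  "fen" → 3 new (f, e, n)
  "fentatagal" → prefix "fen" already present; 7 new (t, a, t, a, g, a, l)
  "belpa" → 5 new (b, e, l, p, a)
  "kafen" → 5 new (k, a, f, e, n)
  "vitakalulin" → 11 new (v, i, t, a, k, a, l, u, l, i, n)
  "fentatadebel" → prefix "fentata" already present; 5 new (d, e, b, e, l)
  "fentamorne" → prefix "fenta" already present; 5 new (m, o, r, n, e)
  "runtami" → 7 new (r, u, n, t, a, m, i)
  "fentaso" → prefix "fenta" already present; 2 new (s, o)
  "vitakavi" → prefix "vitaka" already present; 2 new (v, i)
  "fenrun" → prefix "fen" already present; 3 new (r, u, n)
  "fentavitor" → prefix "fenta" already present; 5 new (v, i, t, o, r)
  "fentamimi" → prefix "fentam" already present; 3 new (i, m, i)
  "fentavengal" → prefix "fentav" already present; 5 new (e, n, g, a, l)
  "vitaluvi" → prefix "vita" already present; 4 new (l, u, v, i)
  "vitadorpane" → prefix "vita" already present; 7 new (d, o, r, p, a, n, e)
Total nodes = 3 + 7 + 5 + 5 + 11 + 5 + 5 + 7 + 2 + 2 + 3 + 5 + 3 + 5 + 4 + 7 = 79

79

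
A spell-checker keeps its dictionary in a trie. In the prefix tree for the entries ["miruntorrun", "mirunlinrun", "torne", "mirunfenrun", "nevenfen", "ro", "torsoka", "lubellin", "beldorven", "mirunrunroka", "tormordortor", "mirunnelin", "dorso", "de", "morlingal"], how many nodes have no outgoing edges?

15

Leaves are exactly the stored words that no other stored word extends.
Those words: "beldorven", "de", "dorso", "lubellin", "mirunfenrun", "mirunlinrun", "mirunnelin", "mirunrunroka", "miruntorrun", "morlingal", "nevenfen", "ro", "tormordortor", "torne", "torsoka"
Leaf count: 15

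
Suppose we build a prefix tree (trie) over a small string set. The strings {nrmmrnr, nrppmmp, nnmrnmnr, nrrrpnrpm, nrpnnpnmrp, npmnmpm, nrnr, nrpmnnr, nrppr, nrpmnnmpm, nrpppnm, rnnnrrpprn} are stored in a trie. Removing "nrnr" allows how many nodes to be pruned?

After clearing the end-marker at "nrnr", prune upward until reaching a node still needed by another word.
The suffix "nr" (2 nodes) is used only by "nrnr"; the node for "nr" still has the child "m", so pruning stops there.
Nodes removed: 2

2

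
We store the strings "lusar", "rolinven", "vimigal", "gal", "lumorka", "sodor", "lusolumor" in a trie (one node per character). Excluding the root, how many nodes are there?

39

For each word, the new-node count is its length minus the longest prefix already in the trie:
  "lusar" → 5 new (l, u, s, a, r)
  "rolinven" → 8 new (r, o, l, i, n, v, e, n)
  "vimigal" → 7 new (v, i, m, i, g, a, l)
  "gal" → 3 new (g, a, l)
  "lumorka" → prefix "lu" already present; 5 new (m, o, r, k, a)
  "sodor" → 5 new (s, o, d, o, r)
  "lusolumor" → prefix "lus" already present; 6 new (o, l, u, m, o, r)
Total nodes = 5 + 8 + 7 + 3 + 5 + 5 + 6 = 39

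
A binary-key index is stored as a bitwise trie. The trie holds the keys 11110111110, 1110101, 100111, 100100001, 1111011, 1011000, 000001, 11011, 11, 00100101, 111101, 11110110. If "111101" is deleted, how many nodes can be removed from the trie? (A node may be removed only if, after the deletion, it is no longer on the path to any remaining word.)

0

A node on "111101"'s path can go only if nothing else ends at it or branches off below it.
Every node on "111101" is still needed (e.g. by "11110111110"), so nothing is freed.
Nodes removed: 0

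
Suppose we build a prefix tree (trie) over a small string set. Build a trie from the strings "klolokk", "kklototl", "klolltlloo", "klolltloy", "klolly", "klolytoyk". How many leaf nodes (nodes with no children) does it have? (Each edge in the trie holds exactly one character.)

6

A leaf is a node with no children — equivalently, the end of a word that is not a proper prefix of any other stored word.
Those words: "kklototl", "klolltlloo", "klolltloy", "klolly", "klolokk", "klolytoyk"
Leaf count: 6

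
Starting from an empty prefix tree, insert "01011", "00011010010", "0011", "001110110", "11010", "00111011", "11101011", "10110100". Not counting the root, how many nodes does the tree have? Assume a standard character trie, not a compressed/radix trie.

40

For each word, the new-node count is its length minus the longest prefix already in the trie:
  "01011" → 5 new (0, 1, 0, 1, 1)
  "00011010010" → prefix "0" already present; 10 new (0, 0, 1, 1, 0, 1, 0, 0, 1, 0)
  "0011" → prefix "00" already present; 2 new (1, 1)
  "001110110" → prefix "0011" already present; 5 new (1, 0, 1, 1, 0)
  "11010" → 5 new (1, 1, 0, 1, 0)
  "00111011" → prefix "00111011" already present; 0 new (none)
  "11101011" → prefix "11" already present; 6 new (1, 0, 1, 0, 1, 1)
  "10110100" → prefix "1" already present; 7 new (0, 1, 1, 0, 1, 0, 0)
Total nodes = 5 + 10 + 2 + 5 + 5 + 0 + 6 + 7 = 40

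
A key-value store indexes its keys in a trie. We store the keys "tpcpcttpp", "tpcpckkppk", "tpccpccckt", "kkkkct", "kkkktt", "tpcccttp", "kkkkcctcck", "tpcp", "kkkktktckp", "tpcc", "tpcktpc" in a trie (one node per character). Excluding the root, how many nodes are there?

Count nodes per top-level branch (shared prefixes stored once):
  'k'-branch (kkkkcctcck, kkkkct, kkkktktckp, kkkktt): 18 nodes
  't'-branch (tpcc, tpcccttp, tpccpccckt, tpcktpc, tpcp, tpcpckkppk, tpcpcttpp): 29 nodes
Sum: 47

47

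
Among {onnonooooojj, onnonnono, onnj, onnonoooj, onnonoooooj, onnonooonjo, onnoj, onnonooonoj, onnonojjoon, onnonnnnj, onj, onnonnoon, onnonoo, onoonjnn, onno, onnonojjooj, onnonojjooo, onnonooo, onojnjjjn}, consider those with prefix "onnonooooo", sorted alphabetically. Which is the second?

onnonooooojj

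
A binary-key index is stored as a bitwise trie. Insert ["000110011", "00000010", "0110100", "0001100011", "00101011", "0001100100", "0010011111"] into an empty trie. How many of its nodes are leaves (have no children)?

Leaves are exactly the stored words that no other stored word extends.
Those words: "00000010", "0001100011", "0001100100", "000110011", "0010011111", "00101011", "0110100"
Leaf count: 7

7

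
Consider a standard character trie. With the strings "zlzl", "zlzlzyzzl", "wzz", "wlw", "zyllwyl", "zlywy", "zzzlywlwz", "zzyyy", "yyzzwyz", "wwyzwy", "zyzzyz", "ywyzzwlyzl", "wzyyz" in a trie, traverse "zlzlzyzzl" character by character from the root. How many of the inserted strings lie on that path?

Walk "zlzlzyzzl" from the root; an end-of-word marker is hit whenever a stored word is a prefix of "zlzlzyzzl".
Prefixes of the query that are stored words: "zlzl", "zlzlzyzzl"
Count: 2

2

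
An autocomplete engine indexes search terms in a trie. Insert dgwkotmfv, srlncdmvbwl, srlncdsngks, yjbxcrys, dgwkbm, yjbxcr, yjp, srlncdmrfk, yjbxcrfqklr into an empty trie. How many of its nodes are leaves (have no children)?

8

Leaves are exactly the stored words that no other stored word extends.
Those words: "dgwkbm", "dgwkotmfv", "srlncdmrfk", "srlncdmvbwl", "srlncdsngks", "yjbxcrfqklr", "yjbxcrys", "yjp"
Leaf count: 8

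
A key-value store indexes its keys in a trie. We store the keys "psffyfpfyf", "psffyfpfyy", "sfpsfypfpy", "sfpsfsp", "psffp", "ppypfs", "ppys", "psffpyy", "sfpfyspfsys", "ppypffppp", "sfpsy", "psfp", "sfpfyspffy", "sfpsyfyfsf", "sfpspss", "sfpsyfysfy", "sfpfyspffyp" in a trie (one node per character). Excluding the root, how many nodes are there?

60

Insert word by word; a character creates a node only if that edge doesn't already exist:
  "psffyfpfyf" → 10 new (p, s, f, f, y, f, p, f, y, f)
  "psffyfpfyy" → prefix "psffyfpfy" already present; 1 new (y)
  "sfpsfypfpy" → 10 new (s, f, p, s, f, y, p, f, p, y)
  "sfpsfsp" → prefix "sfpsf" already present; 2 new (s, p)
  "psffp" → prefix "psff" already present; 1 new (p)
  "ppypfs" → prefix "p" already present; 5 new (p, y, p, f, s)
  "ppys" → prefix "ppy" already present; 1 new (s)
  "psffpyy" → prefix "psffp" already present; 2 new (y, y)
  "sfpfyspfsys" → prefix "sfp" already present; 8 new (f, y, s, p, f, s, y, s)
  "ppypffppp" → prefix "ppypf" already present; 4 new (f, p, p, p)
  "sfpsy" → prefix "sfps" already present; 1 new (y)
  "psfp" → prefix "psf" already present; 1 new (p)
  "sfpfyspffy" → prefix "sfpfyspf" already present; 2 new (f, y)
  "sfpsyfyfsf" → prefix "sfpsy" already present; 5 new (f, y, f, s, f)
  "sfpspss" → prefix "sfps" already present; 3 new (p, s, s)
  "sfpsyfysfy" → prefix "sfpsyfy" already present; 3 new (s, f, y)
  "sfpfyspffyp" → prefix "sfpfyspffy" already present; 1 new (p)
Total nodes = 10 + 1 + 10 + 2 + 1 + 5 + 1 + 2 + 8 + 4 + 1 + 1 + 2 + 5 + 3 + 3 + 1 = 60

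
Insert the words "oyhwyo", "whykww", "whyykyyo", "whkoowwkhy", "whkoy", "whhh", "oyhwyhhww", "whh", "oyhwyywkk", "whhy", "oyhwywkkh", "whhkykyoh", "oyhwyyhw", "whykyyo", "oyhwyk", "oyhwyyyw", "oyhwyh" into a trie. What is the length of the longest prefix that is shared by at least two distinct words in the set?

The deepest shared node is where two words last agree before diverging.
"oyhwyh" and "oyhwyhhww" agree on "oyhwyh" (6 characters) before diverging; nothing deeper is shared.
Longest shared-prefix length: 6

6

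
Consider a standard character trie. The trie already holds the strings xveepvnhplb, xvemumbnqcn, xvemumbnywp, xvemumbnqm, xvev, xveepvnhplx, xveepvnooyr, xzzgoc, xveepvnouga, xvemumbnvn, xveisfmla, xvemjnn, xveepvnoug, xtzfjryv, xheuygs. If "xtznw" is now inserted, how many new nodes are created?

2

The longest prefix of "xtznw" already in the trie is "xtz" (length 3).
So 5 − 3 = 2 new nodes.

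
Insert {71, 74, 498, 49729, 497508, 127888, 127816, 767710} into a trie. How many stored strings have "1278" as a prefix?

2

Walk to "1278"; the words in its subtree are exactly those with that prefix.
Words under "1278": 127816, 127888
Count: 2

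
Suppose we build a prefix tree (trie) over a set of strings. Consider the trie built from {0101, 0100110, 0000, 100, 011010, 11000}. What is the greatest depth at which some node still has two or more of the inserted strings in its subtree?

The deepest shared node is where two words last agree before diverging.
"0100110" and "0101" agree on "010" (3 characters) before diverging; nothing deeper is shared.
Longest shared-prefix length: 3

3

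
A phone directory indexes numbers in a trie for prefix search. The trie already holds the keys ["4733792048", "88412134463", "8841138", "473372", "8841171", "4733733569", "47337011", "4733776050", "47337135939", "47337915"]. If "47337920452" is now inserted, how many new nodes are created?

"473379204" is already a path in the trie; the remaining "52" must be added.
So 11 − 9 = 2 new nodes.

2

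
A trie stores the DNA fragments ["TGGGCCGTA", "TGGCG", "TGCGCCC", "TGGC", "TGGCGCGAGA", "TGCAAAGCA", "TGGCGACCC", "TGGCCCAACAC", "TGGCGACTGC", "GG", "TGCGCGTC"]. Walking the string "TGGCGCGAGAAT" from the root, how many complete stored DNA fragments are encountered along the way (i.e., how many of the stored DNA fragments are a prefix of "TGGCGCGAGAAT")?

3

Traverse "TGGCGCGAGAAT" character by character; count nodes along the way that are marked as word ends.
Prefixes of the query that are stored words: "TGGC", "TGGCG", "TGGCGCGAGA"
Count: 3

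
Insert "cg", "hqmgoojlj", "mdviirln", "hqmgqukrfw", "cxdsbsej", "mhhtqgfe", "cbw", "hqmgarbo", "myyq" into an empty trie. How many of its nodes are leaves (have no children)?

Leaves are exactly the stored words that no other stored word extends.
Those words: "cbw", "cg", "cxdsbsej", "hqmgarbo", "hqmgoojlj", "hqmgqukrfw", "mdviirln", "mhhtqgfe", "myyq"
Leaf count: 9

9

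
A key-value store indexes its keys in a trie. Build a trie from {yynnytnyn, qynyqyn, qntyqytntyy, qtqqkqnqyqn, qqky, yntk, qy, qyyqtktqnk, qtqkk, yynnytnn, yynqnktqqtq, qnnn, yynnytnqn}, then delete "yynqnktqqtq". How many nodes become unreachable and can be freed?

Walk "yynqnktqqtq" from the leaf back toward the root, removing each node that no remaining word uses.
The suffix "qnktqqtq" (8 nodes) is used only by "yynqnktqqtq"; the node for "yyn" still has the child "n", so pruning stops there.
Nodes removed: 8

8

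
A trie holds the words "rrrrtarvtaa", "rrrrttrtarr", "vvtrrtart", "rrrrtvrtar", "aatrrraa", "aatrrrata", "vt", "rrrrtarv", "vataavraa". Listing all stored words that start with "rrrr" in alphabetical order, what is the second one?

Filter for "rrrr…" and sort: "rrrrtarv", "rrrrtarvtaa", "rrrrttrtarr", "rrrrtvrtar"
Position 2: rrrrtarvtaa

rrrrtarvtaa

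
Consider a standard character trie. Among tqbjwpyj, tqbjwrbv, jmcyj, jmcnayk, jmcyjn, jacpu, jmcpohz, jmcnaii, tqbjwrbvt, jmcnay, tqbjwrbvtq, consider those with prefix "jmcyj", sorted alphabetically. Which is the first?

jmcyj

Filter for "jmcyj…" and sort: "jmcyj", "jmcyjn"
The 1st is jmcyj.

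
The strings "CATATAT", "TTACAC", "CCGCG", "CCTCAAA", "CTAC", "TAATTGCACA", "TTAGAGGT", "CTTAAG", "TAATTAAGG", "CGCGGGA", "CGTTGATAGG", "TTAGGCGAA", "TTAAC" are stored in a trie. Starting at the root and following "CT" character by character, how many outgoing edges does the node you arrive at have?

2

Follow the path "CT" to its node, then look at its outgoing edges.
Characters that immediately follow "CT" among the stored strings: {A, T}.
That node has 2 child edges.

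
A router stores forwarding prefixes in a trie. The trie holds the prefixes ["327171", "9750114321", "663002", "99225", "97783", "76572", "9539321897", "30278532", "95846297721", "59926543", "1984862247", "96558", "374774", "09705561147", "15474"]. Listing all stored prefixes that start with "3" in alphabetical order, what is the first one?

30278532

Words with prefix "3", in lexicographic order: "30278532", "327171", "374774"
The 1st is 30278532.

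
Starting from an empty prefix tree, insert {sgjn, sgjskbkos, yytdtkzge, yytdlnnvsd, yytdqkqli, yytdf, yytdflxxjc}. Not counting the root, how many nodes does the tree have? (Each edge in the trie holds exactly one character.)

Count nodes per top-level branch (shared prefixes stored once):
  's'-branch (sgjn, sgjskbkos): 10 nodes
  'y'-branch (yytdf, yytdflxxjc, yytdlnnvsd, yytdqkqli, yytdtkzge): 26 nodes
Sum: 36

36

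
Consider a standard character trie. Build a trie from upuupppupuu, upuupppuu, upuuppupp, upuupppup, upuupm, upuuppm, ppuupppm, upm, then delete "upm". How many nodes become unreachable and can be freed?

1

After clearing the end-marker at "upm", prune upward until reaching a node still needed by another word.
The suffix "m" (1 node) is used only by "upm"; the node for "up" still has the child "u", so pruning stops there.
Nodes removed: 1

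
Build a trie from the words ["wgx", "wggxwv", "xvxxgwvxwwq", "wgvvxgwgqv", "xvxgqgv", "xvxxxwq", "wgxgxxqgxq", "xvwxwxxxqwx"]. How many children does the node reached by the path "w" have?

Follow the path "w" to its node, then look at its outgoing edges.
Characters that immediately follow "w" among the stored strings: {g}.
That node has 1 child edge.

1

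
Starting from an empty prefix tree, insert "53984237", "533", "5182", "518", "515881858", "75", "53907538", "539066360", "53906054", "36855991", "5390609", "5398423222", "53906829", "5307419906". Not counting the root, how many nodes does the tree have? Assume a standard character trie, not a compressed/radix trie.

57

Insert word by word; a character creates a node only if that edge doesn't already exist:
  "53984237" → 8 new (5, 3, 9, 8, 4, 2, 3, 7)
  "533" → prefix "53" already present; 1 new (3)
  "5182" → prefix "5" already present; 3 new (1, 8, 2)
  "518" → prefix "518" already present; 0 new (none)
  "515881858" → prefix "51" already present; 7 new (5, 8, 8, 1, 8, 5, 8)
  "75" → 2 new (7, 5)
  "53907538" → prefix "539" already present; 5 new (0, 7, 5, 3, 8)
  "539066360" → prefix "5390" already present; 5 new (6, 6, 3, 6, 0)
  "53906054" → prefix "53906" already present; 3 new (0, 5, 4)
  "36855991" → 8 new (3, 6, 8, 5, 5, 9, 9, 1)
  "5390609" → prefix "539060" already present; 1 new (9)
  "5398423222" → prefix "5398423" already present; 3 new (2, 2, 2)
  "53906829" → prefix "53906" already present; 3 new (8, 2, 9)
  "5307419906" → prefix "53" already present; 8 new (0, 7, 4, 1, 9, 9, 0, 6)
Total nodes = 8 + 1 + 3 + 0 + 7 + 2 + 5 + 5 + 3 + 8 + 1 + 3 + 3 + 8 = 57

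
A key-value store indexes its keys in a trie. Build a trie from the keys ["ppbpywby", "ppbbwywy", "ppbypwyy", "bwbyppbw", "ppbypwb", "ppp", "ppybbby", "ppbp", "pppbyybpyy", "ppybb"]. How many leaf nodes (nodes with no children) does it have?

Leaves are exactly the stored words that no other stored word extends.
Those words: "bwbyppbw", "ppbbwywy", "ppbpywby", "ppbypwb", "ppbypwyy", "pppbyybpyy", "ppybbby"
Leaf count: 7

7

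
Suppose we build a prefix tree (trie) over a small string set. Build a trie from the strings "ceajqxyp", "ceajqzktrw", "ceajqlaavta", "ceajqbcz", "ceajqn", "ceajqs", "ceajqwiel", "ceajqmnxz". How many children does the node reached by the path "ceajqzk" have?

The children of the "ceajqzk" node are the distinct next characters among strings starting with "ceajqzk".
Distinct next characters after "ceajqzk": t.
That node has 1 child edge.

1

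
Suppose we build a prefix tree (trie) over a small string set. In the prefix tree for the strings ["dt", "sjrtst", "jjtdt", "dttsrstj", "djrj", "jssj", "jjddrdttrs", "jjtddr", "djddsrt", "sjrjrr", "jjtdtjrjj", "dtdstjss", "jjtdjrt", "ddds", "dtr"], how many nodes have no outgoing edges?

13

A leaf is a node with no children — equivalently, the end of a word that is not a proper prefix of any other stored word.
Those words: "ddds", "djddsrt", "djrj", "dtdstjss", "dtr", "dttsrstj", "jjddrdttrs", "jjtddr", "jjtdjrt", "jjtdtjrjj", "jssj", "sjrjrr", "sjrtst"
Leaf count: 13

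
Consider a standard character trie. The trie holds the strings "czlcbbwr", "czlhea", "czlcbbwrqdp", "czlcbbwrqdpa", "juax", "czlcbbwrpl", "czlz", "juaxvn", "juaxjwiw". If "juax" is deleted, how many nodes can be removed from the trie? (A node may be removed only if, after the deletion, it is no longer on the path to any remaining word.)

0

Walk "juax" from the leaf back toward the root, removing each node that no remaining word uses.
Every node on "juax" is still needed (e.g. by "juaxvn"), so nothing is freed.
Nodes removed: 0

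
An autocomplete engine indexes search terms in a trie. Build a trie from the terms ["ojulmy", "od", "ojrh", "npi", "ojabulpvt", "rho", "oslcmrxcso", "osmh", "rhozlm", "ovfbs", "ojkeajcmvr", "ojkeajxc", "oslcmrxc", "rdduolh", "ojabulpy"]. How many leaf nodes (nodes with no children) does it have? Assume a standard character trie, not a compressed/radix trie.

A leaf is a node with no children — equivalently, the end of a word that is not a proper prefix of any other stored word.
Those words: "npi", "od", "ojabulpvt", "ojabulpy", "ojkeajcmvr", "ojkeajxc", "ojrh", "ojulmy", "oslcmrxcso", "osmh", "ovfbs", "rdduolh", "rhozlm"
Leaf count: 13

13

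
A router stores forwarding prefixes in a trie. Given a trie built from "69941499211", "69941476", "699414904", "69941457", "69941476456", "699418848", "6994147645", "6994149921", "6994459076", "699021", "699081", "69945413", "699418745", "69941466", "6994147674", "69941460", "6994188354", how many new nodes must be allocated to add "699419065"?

The longest prefix of "699419065" already in the trie is "69941" (length 5).
New nodes needed: |"699419065"| − 5 = 9 − 5 = 4.

4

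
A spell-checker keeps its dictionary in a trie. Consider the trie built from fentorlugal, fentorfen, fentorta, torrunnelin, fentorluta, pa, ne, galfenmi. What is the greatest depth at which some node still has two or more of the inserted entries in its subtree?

8

The deepest shared node is where two words last agree before diverging.
e.g. "fentorlugal" and "fentorluta" share the prefix "fentorlu" of length 8; no pair shares a longer one.
Longest shared-prefix length: 8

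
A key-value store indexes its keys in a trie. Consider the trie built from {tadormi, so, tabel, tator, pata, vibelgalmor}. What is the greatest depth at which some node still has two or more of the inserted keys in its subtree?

2

The deepest shared node is where two words last agree before diverging.
e.g. "tabel" and "tadormi" share the prefix "ta" of length 2; no pair shares a longer one.
Longest shared-prefix length: 2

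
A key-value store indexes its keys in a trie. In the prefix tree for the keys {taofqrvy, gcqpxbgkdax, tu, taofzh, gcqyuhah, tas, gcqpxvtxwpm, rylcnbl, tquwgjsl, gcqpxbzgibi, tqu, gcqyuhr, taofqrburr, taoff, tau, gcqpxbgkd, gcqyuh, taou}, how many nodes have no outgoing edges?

Leaves are exactly the stored words that no other stored word extends.
Those words: "gcqpxbgkdax", "gcqpxbzgibi", "gcqpxvtxwpm", "gcqyuhah", "gcqyuhr", "rylcnbl", "taoff", "taofqrburr", "taofqrvy", "taofzh", "taou", "tas", "tau", "tquwgjsl", "tu"
Leaf count: 15

15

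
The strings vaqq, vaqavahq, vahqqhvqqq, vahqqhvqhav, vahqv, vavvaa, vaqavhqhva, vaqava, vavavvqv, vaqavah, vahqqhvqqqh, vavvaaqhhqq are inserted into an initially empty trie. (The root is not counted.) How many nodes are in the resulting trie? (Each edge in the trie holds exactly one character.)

Insert word by word; a character creates a node only if that edge doesn't already exist:
  "vaqq" → 4 new (v, a, q, q)
  "vaqavahq" → prefix "vaq" already present; 5 new (a, v, a, h, q)
  "vahqqhvqqq" → prefix "va" already present; 8 new (h, q, q, h, v, q, q, q)
  "vahqqhvqhav" → prefix "vahqqhvq" already present; 3 new (h, a, v)
  "vahqv" → prefix "vahq" already present; 1 new (v)
  "vavvaa" → prefix "va" already present; 4 new (v, v, a, a)
  "vaqavhqhva" → prefix "vaqav" already present; 5 new (h, q, h, v, a)
  "vaqava" → prefix "vaqava" already present; 0 new (none)
  "vavavvqv" → prefix "vav" already present; 5 new (a, v, v, q, v)
  "vaqavah" → prefix "vaqavah" already present; 0 new (none)
  "vahqqhvqqqh" → prefix "vahqqhvqqq" already present; 1 new (h)
  "vavvaaqhhqq" → prefix "vavvaa" already present; 5 new (q, h, h, q, q)
Total nodes = 4 + 5 + 8 + 3 + 1 + 4 + 5 + 0 + 5 + 0 + 1 + 5 = 41

41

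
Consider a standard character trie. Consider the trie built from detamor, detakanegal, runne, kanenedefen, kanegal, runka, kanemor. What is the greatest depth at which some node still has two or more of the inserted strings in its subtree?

4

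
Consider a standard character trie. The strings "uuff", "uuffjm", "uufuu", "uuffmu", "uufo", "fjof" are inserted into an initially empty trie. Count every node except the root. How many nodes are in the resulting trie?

Count nodes per top-level branch (shared prefixes stored once):
  'f'-branch (fjof): 4 nodes
  'u'-branch (uuff, uuffjm, uuffmu, uufo, uufuu): 11 nodes
Sum: 15

15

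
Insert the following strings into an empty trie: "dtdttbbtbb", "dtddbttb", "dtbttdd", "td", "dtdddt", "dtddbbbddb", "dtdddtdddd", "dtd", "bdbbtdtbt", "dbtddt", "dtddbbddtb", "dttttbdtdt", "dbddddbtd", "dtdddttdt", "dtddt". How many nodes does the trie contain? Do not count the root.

70

Count nodes per top-level branch (shared prefixes stored once):
  'b'-branch (bdbbtdtbt): 9 nodes
  'd'-branch (dbddddbtd, dbtddt, dtbttdd, dtd, dtddbbbddb, dtddbbddtb, dtddbttb, dtdddt, dtdddtdddd, dtdddttdt, dtddt, dtdttbbtbb, dttttbdtdt): 59 nodes
  't'-branch (td): 2 nodes
Sum: 70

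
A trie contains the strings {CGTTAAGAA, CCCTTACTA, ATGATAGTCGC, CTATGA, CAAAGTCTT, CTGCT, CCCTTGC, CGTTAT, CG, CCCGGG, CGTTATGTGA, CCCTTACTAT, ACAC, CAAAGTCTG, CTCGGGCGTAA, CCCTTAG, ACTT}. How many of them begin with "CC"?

Traverse to the node for "CC", then collect every word in that subtree.
Matches: "CCCGGG", "CCCTTACTA", "CCCTTACTAT", "CCCTTAG", "CCCTTGC"
Count: 5

5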